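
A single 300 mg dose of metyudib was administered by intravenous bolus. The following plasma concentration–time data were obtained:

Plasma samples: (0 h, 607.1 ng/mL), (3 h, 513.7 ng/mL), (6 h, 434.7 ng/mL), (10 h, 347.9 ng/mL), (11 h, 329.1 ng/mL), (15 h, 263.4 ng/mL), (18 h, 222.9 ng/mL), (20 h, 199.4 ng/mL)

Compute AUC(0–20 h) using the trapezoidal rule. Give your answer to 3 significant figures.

AUC = 7340 ng/mL·h

Trapezoidal AUC_0→20:
  [0→3]: (607.1+513.7)/2 × 3 = 1681.2
  [3→6]: (513.7+434.7)/2 × 3 = 1422.6
  [6→10]: (434.7+347.9)/2 × 4 = 1565.2
  [10→11]: (347.9+329.1)/2 × 1 = 338.5
  [11→15]: (329.1+263.4)/2 × 4 = 1185.0
  [15→18]: (263.4+222.9)/2 × 3 = 729.45
  [18→20]: (222.9+199.4)/2 × 2 = 422.3
  Sum = 7344.25 ng/mL·h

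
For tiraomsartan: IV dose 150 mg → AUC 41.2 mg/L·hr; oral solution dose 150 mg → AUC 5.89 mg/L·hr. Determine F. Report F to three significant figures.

F = 0.143

F = (AUC_ev / D_ev) / (AUC_iv / D_iv)
  = (5.89/150) / (41.2/150)
  = 0.0392667 / 0.274667 = 0.1430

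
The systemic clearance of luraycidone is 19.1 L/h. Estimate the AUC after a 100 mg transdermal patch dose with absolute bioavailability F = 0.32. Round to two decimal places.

AUC_0→∞ = F × Dose / CL
        = 0.32 × 100 / 19.1 = 1.67539 mg/L·h

AUC = 1.68 mg/L·h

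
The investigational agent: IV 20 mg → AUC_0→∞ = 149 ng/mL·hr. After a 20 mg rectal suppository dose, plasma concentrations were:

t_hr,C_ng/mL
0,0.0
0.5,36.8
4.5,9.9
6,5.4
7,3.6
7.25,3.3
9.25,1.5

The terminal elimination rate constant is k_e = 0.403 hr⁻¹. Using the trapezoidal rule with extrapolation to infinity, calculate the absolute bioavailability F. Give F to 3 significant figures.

Trapezoidal AUC_0→9.25 (rectal suppository):
  [0→0.5]: (0.0+36.8)/2 × 0.5 = 9.2
  [0.5→4.5]: (36.8+9.9)/2 × 4 = 93.4
  [4.5→6]: (9.9+5.4)/2 × 1.5 = 11.475
  [6→7]: (5.4+3.6)/2 × 1 = 4.5
  [7→7.25]: (3.6+3.3)/2 × 0.25 = 0.8625
  [7.25→9.25]: (3.3+1.5)/2 × 2 = 4.8
  Sum = 124.2375 ng/mL·hr
Tail: C_last/k_e = 1.5/0.403 = 3.722
AUC_0→∞ (rectal suppository) = 124.2375 + 3.722 = 127.9595 ng/mL·hr
F = (AUC_ev/D_ev)/(AUC_iv/D_iv) = (127.9595/20)/(149/20) = 6.397975/7.45 = 0.8588

F = 0.859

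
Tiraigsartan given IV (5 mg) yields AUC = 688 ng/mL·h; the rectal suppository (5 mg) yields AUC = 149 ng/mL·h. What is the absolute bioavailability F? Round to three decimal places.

F = (AUC_ev / D_ev) / (AUC_iv / D_iv)
  = (149/5) / (688/5)
  = 29.8 / 137.6 = 0.2166

F = 0.217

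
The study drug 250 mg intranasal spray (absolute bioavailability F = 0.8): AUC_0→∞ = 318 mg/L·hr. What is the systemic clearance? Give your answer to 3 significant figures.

CL = F × Dose / AUC_0→∞
   = 0.8 × 250 / 318 = 0.628931 L/hr

CL = 0.629 L/hr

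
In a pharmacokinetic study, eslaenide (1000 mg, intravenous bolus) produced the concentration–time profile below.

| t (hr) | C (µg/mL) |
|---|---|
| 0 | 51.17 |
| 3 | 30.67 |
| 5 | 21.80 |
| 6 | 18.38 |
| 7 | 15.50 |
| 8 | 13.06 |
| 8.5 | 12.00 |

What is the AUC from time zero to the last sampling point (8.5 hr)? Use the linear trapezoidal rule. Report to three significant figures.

Trapezoidal AUC_0→8.5:
  [0→3]: (51.17+30.67)/2 × 3 = 122.76
  [3→5]: (30.67+21.80)/2 × 2 = 52.47
  [5→6]: (21.80+18.38)/2 × 1 = 20.09
  [6→7]: (18.38+15.50)/2 × 1 = 16.94
  [7→8]: (15.50+13.06)/2 × 1 = 14.28
  [8→8.5]: (13.06+12.00)/2 × 0.5 = 6.265
  Sum = 232.805 µg/mL·hr

AUC = 233 µg/mL·hr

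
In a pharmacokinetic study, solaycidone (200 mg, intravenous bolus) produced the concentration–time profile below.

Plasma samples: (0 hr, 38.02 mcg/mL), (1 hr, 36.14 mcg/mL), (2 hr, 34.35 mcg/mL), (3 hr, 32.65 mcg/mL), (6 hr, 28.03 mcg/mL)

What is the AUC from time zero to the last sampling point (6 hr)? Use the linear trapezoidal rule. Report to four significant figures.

Trapezoidal AUC_0→6:
  [0→1]: (38.02+36.14)/2 × 1 = 37.08
  [1→2]: (36.14+34.35)/2 × 1 = 35.245
  [2→3]: (34.35+32.65)/2 × 1 = 33.5
  [3→6]: (32.65+28.03)/2 × 3 = 91.02
  Sum = 196.845 mcg/mL·hr

AUC = 196.8 mcg/mL·hr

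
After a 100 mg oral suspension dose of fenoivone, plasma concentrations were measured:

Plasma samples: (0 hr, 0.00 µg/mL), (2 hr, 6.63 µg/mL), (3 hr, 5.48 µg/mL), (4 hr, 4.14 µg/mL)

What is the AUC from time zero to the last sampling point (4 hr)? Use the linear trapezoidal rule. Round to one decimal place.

Trapezoidal AUC_0→4:
  [0→2]: (0.00+6.63)/2 × 2 = 6.63
  [2→3]: (6.63+5.48)/2 × 1 = 6.055
  [3→4]: (5.48+4.14)/2 × 1 = 4.81
  Sum = 17.495 µg/mL·hr

AUC = 17.5 µg/mL·hr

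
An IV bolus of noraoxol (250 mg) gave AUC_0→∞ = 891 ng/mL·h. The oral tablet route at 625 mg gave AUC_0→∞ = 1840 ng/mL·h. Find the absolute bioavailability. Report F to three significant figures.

F = (AUC_ev / D_ev) / (AUC_iv / D_iv)
  = (1840/625) / (891/250)
  = 2.944 / 3.564 = 0.8260

F = 0.826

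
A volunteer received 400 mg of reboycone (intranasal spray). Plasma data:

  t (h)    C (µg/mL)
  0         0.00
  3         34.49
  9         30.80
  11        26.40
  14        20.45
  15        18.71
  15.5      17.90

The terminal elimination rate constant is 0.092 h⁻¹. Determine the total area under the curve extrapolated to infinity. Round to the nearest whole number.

Trapezoidal AUC_0→15.5:
  [0→3]: (0.00+34.49)/2 × 3 = 51.735
  [3→9]: (34.49+30.80)/2 × 6 = 195.87
  [9→11]: (30.80+26.40)/2 × 2 = 57.2
  [11→14]: (26.40+20.45)/2 × 3 = 70.275
  [14→15]: (20.45+18.71)/2 × 1 = 19.58
  [15→15.5]: (18.71+17.90)/2 × 0.5 = 9.1525
  Sum = 403.8125 µg/mL·h
Extrapolated tail: C_last / k_e = 17.90 / 0.092 = 194.565
AUC_0→∞ = 403.8125 + 194.565 = 598.3775 µg/mL·h

AUC = 598 µg/mL·h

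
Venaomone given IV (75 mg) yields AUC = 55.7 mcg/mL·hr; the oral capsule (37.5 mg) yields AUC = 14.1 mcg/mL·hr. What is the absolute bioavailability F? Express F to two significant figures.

F = (AUC_ev / D_ev) / (AUC_iv / D_iv)
  = (14.1/37.5) / (55.7/75)
  = 0.376 / 0.742667 = 0.5063

F = 0.51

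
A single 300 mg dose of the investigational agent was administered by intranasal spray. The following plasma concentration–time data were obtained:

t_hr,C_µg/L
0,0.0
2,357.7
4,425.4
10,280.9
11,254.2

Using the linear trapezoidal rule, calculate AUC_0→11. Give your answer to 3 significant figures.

AUC = 3530 µg/L·hr

Trapezoidal AUC_0→11:
  [0→2]: (0.0+357.7)/2 × 2 = 357.7
  [2→4]: (357.7+425.4)/2 × 2 = 783.1
  [4→10]: (425.4+280.9)/2 × 6 = 2118.9
  [10→11]: (280.9+254.2)/2 × 1 = 267.55
  Sum = 3527.25 µg/L·hr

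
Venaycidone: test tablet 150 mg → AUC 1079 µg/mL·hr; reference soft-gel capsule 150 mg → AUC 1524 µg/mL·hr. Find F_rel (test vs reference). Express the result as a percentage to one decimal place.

F_rel = (AUC_test/D_test) / (AUC_ref/D_ref)
      = (1079/150) / (1524/150)
      = 7.19333 / 10.16 = 0.7080 = 70.80%

F_rel = 70.8%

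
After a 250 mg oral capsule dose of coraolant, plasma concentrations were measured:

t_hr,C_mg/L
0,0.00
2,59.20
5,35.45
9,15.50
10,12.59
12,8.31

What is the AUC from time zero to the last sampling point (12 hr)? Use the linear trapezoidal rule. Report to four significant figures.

Trapezoidal AUC_0→12:
  [0→2]: (0.00+59.20)/2 × 2 = 59.2
  [2→5]: (59.20+35.45)/2 × 3 = 141.975
  [5→9]: (35.45+15.50)/2 × 4 = 101.9
  [9→10]: (15.50+12.59)/2 × 1 = 14.045
  [10→12]: (12.59+8.31)/2 × 2 = 20.9
  Sum = 338.02 mg/L·hr

AUC = 338.0 mg/L·hr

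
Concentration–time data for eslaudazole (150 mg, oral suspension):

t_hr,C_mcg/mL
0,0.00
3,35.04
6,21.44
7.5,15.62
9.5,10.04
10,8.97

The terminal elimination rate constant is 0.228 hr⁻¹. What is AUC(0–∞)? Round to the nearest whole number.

Trapezoidal AUC_0→10:
  [0→3]: (0.00+35.04)/2 × 3 = 52.56
  [3→6]: (35.04+21.44)/2 × 3 = 84.72
  [6→7.5]: (21.44+15.62)/2 × 1.5 = 27.795
  [7.5→9.5]: (15.62+10.04)/2 × 2 = 25.66
  [9.5→10]: (10.04+8.97)/2 × 0.5 = 4.7525
  Sum = 195.4875 mcg/mL·hr
Extrapolated tail: C_last / k_e = 8.97 / 0.228 = 39.342
AUC_0→∞ = 195.4875 + 39.342 = 234.8295 mcg/mL·hr

AUC = 235 mcg/mL·hr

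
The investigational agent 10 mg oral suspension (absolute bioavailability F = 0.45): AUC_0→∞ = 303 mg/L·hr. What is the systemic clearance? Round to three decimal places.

CL = 0.015 L/hr

CL = F × Dose / AUC_0→∞
   = 0.45 × 10 / 303 = 0.0148515 L/hr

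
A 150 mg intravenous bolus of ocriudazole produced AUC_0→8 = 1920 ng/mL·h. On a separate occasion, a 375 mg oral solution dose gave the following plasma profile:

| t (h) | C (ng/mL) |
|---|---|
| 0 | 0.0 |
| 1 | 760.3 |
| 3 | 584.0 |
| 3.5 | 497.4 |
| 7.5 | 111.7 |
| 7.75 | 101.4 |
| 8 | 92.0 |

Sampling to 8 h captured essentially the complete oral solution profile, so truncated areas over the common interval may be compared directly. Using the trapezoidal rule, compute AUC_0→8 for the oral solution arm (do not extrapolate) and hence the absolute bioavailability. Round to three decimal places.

Trapezoidal AUC_0→8 (oral solution):
  [0→1]: (0.0+760.3)/2 × 1 = 380.15
  [1→3]: (760.3+584.0)/2 × 2 = 1344.3
  [3→3.5]: (584.0+497.4)/2 × 0.5 = 270.35
  [3.5→7.5]: (497.4+111.7)/2 × 4 = 1218.2
  [7.5→7.75]: (111.7+101.4)/2 × 0.25 = 26.6375
  [7.75→8]: (101.4+92.0)/2 × 0.25 = 24.175
  Sum = 3263.8125 ng/mL·h
F = (AUC_ev/D_ev)/(AUC_iv/D_iv) = (3263.8125/375)/(1920/150) = 8.7035/12.8 = 0.6800

F = 0.680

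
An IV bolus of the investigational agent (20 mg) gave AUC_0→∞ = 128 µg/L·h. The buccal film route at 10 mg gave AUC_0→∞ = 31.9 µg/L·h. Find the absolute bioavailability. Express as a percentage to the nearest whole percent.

F = 50%

F = (AUC_ev / D_ev) / (AUC_iv / D_iv)
  = (31.9/10) / (128/20)
  = 3.19 / 6.4 = 0.4984
  = 49.84%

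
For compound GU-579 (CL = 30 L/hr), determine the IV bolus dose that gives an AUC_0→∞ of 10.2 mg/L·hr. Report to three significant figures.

Dose_iv = CL × AUC_0→∞
     = 30 × 10.2 = 306 mg

Dose = 306 mg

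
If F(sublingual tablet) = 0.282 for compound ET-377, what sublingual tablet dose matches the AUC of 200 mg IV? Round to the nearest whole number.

For equal systemic exposure: F × D_ev = D_iv
D_ev = D_iv / F = 200 / 0.282 = 709.22 mg

D_sublingual = 709 mg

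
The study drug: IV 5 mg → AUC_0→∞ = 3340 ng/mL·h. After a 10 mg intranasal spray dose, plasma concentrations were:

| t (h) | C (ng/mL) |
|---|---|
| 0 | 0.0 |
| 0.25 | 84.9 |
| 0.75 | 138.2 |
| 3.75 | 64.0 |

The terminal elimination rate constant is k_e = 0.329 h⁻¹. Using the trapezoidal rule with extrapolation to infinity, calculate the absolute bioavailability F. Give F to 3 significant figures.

Trapezoidal AUC_0→3.75 (intranasal spray):
  [0→0.25]: (0.0+84.9)/2 × 0.25 = 10.6125
  [0.25→0.75]: (84.9+138.2)/2 × 0.5 = 55.775
  [0.75→3.75]: (138.2+64.0)/2 × 3 = 303.3
  Sum = 369.6875 ng/mL·h
Tail: C_last/k_e = 64.0/0.329 = 194.529
AUC_0→∞ (intranasal spray) = 369.6875 + 194.529 = 564.2165 ng/mL·h
F = (AUC_ev/D_ev)/(AUC_iv/D_iv) = (564.2165/10)/(3340/5) = 56.42165/668 = 0.0845

F = 0.0845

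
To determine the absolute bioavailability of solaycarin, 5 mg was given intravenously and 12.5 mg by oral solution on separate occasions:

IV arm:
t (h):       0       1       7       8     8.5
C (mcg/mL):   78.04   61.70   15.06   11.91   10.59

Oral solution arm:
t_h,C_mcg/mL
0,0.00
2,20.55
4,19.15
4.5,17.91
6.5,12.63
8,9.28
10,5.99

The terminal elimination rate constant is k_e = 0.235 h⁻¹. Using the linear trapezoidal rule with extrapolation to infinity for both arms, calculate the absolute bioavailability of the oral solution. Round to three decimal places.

Trapezoidal AUC_0→8.5 (IV):
  [0→1]: (78.04+61.70)/2 × 1 = 69.87
  [1→7]: (61.70+15.06)/2 × 6 = 230.28
  [7→8]: (15.06+11.91)/2 × 1 = 13.485
  [8→8.5]: (11.91+10.59)/2 × 0.5 = 5.625
  Sum = 319.26 mcg/mL·h
IV tail: 10.59/0.235 = 45.064; AUC_iv,0→∞ = 319.26 + 45.064 = 364.324 mcg/mL·h
Trapezoidal AUC_0→10 (oral solution):
  [0→2]: (0.00+20.55)/2 × 2 = 20.55
  [2→4]: (20.55+19.15)/2 × 2 = 39.7
  [4→4.5]: (19.15+17.91)/2 × 0.5 = 9.265
  [4.5→6.5]: (17.91+12.63)/2 × 2 = 30.54
  [6.5→8]: (12.63+9.28)/2 × 1.5 = 16.4325
  [8→10]: (9.28+5.99)/2 × 2 = 15.27
  Sum = 131.7575 mcg/mL·h
oral solution tail: 5.99/0.235 = 25.489; AUC_ev,0→∞ = 131.7575 + 25.489 = 157.2465 mcg/mL·h
F = (AUC_ev/D_ev)/(AUC_iv/D_iv) = (157.2465/12.5)/(364.324/5) = 12.57972/72.8648 = 0.1726

F = 0.173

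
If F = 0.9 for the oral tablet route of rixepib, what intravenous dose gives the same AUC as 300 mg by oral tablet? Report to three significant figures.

Systemic exposure from an extravascular dose = F × D_ev, so the equivalent IV dose is F × D_ev.
D_iv = F × D_ev = 0.9 × 300 = 270 mg

D_iv = 270 mg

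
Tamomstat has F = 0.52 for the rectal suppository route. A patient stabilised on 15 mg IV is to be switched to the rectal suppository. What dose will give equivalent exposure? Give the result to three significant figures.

For equal systemic exposure: F × D_ev = D_iv
D_ev = D_iv / F = 15 / 0.52 = 28.8462 mg

D_rectal = 28.8 mg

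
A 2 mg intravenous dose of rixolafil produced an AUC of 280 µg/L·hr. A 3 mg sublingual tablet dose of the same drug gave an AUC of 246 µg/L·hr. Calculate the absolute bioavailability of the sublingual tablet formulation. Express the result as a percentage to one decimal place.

F = 58.6%

F = (AUC_ev / D_ev) / (AUC_iv / D_iv)
  = (246/3) / (280/2)
  = 82 / 140 = 0.5857
  = 58.57%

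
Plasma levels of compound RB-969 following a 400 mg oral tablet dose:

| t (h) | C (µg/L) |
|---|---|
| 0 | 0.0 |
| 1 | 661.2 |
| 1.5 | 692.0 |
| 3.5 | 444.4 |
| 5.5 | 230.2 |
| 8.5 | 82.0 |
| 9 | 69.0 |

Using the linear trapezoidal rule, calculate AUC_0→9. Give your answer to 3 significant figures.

Trapezoidal AUC_0→9:
  [0→1]: (0.0+661.2)/2 × 1 = 330.6
  [1→1.5]: (661.2+692.0)/2 × 0.5 = 338.3
  [1.5→3.5]: (692.0+444.4)/2 × 2 = 1136.4
  [3.5→5.5]: (444.4+230.2)/2 × 2 = 674.6
  [5.5→8.5]: (230.2+82.0)/2 × 3 = 468.3
  [8.5→9]: (82.0+69.0)/2 × 0.5 = 37.75
  Sum = 2985.95 µg/L·h

AUC = 2990 µg/L·h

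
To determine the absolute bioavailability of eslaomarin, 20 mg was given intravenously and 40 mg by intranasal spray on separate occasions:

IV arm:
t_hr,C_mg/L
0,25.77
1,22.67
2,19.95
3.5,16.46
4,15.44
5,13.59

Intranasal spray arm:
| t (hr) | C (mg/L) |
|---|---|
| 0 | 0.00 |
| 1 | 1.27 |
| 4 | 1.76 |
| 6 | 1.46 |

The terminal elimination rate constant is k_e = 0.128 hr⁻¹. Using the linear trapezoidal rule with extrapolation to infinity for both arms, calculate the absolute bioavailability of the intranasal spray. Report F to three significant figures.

F = 0.0491

Trapezoidal AUC_0→5 (IV):
  [0→1]: (25.77+22.67)/2 × 1 = 24.22
  [1→2]: (22.67+19.95)/2 × 1 = 21.31
  [2→3.5]: (19.95+16.46)/2 × 1.5 = 27.3075
  [3.5→4]: (16.46+15.44)/2 × 0.5 = 7.975
  [4→5]: (15.44+13.59)/2 × 1 = 14.515
  Sum = 95.3275 mg/L·hr
IV tail: 13.59/0.128 = 106.172; AUC_iv,0→∞ = 95.3275 + 106.172 = 201.4995 mg/L·hr
Trapezoidal AUC_0→6 (intranasal spray):
  [0→1]: (0.00+1.27)/2 × 1 = 0.635
  [1→4]: (1.27+1.76)/2 × 3 = 4.545
  [4→6]: (1.76+1.46)/2 × 2 = 3.22
  Sum = 8.4 mg/L·hr
intranasal spray tail: 1.46/0.128 = 11.406; AUC_ev,0→∞ = 8.4 + 11.406 = 19.806 mg/L·hr
F = (AUC_ev/D_ev)/(AUC_iv/D_iv) = (19.806/40)/(201.4995/20) = 0.49515/10.074975 = 0.0491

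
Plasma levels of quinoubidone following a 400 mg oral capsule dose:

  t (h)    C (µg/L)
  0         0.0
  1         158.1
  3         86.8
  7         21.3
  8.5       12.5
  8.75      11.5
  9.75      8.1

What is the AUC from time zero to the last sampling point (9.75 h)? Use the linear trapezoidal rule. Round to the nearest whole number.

AUC = 578 µg/L·h

Trapezoidal AUC_0→9.75:
  [0→1]: (0.0+158.1)/2 × 1 = 79.05
  [1→3]: (158.1+86.8)/2 × 2 = 244.9
  [3→7]: (86.8+21.3)/2 × 4 = 216.2
  [7→8.5]: (21.3+12.5)/2 × 1.5 = 25.35
  [8.5→8.75]: (12.5+11.5)/2 × 0.25 = 3.0
  [8.75→9.75]: (11.5+8.1)/2 × 1 = 9.8
  Sum = 578.3 µg/L·h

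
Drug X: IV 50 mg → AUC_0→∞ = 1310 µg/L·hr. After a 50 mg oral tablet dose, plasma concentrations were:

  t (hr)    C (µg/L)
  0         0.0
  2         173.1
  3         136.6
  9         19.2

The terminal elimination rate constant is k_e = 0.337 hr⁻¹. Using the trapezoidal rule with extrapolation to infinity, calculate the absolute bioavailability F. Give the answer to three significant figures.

F = 0.651

Trapezoidal AUC_0→9 (oral tablet):
  [0→2]: (0.0+173.1)/2 × 2 = 173.1
  [2→3]: (173.1+136.6)/2 × 1 = 154.85
  [3→9]: (136.6+19.2)/2 × 6 = 467.4
  Sum = 795.35 µg/L·hr
Tail: C_last/k_e = 19.2/0.337 = 56.973
AUC_0→∞ (oral tablet) = 795.35 + 56.973 = 852.323 µg/L·hr
F = (AUC_ev/D_ev)/(AUC_iv/D_iv) = (852.323/50)/(1310/50) = 17.04646/26.2 = 0.6506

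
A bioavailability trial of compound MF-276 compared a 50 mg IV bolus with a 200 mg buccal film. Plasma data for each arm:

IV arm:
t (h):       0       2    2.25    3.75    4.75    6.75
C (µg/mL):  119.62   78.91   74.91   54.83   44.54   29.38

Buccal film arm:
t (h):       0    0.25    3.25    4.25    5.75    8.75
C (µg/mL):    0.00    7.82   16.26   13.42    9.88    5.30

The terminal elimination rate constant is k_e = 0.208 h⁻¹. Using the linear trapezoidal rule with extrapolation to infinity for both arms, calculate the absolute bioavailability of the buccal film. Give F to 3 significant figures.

F = 0.0507

Trapezoidal AUC_0→6.75 (IV):
  [0→2]: (119.62+78.91)/2 × 2 = 198.53
  [2→2.25]: (78.91+74.91)/2 × 0.25 = 19.2275
  [2.25→3.75]: (74.91+54.83)/2 × 1.5 = 97.305
  [3.75→4.75]: (54.83+44.54)/2 × 1 = 49.685
  [4.75→6.75]: (44.54+29.38)/2 × 2 = 73.92
  Sum = 438.6675 µg/mL·h
IV tail: 29.38/0.208 = 141.250; AUC_iv,0→∞ = 438.6675 + 141.250 = 579.9175 µg/mL·h
Trapezoidal AUC_0→8.75 (buccal film):
  [0→0.25]: (0.00+7.82)/2 × 0.25 = 0.9775
  [0.25→3.25]: (7.82+16.26)/2 × 3 = 36.12
  [3.25→4.25]: (16.26+13.42)/2 × 1 = 14.84
  [4.25→5.75]: (13.42+9.88)/2 × 1.5 = 17.475
  [5.75→8.75]: (9.88+5.30)/2 × 3 = 22.77
  Sum = 92.1825 µg/mL·h
buccal film tail: 5.30/0.208 = 25.481; AUC_ev,0→∞ = 92.1825 + 25.481 = 117.6635 µg/mL·h
F = (AUC_ev/D_ev)/(AUC_iv/D_iv) = (117.6635/200)/(579.9175/50) = 0.5883175/11.59835 = 0.0507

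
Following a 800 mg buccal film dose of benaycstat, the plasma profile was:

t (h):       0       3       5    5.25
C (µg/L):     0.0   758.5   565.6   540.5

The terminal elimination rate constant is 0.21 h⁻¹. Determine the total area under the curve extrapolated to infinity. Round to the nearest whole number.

AUC = 5174 µg/L·h

Trapezoidal AUC_0→5.25:
  [0→3]: (0.0+758.5)/2 × 3 = 1137.75
  [3→5]: (758.5+565.6)/2 × 2 = 1324.1
  [5→5.25]: (565.6+540.5)/2 × 0.25 = 138.2625
  Sum = 2600.1125 µg/L·h
Extrapolated tail: C_last / k_e = 540.5 / 0.21 = 2573.810
AUC_0→∞ = 2600.1125 + 2573.810 = 5173.9225 µg/L·h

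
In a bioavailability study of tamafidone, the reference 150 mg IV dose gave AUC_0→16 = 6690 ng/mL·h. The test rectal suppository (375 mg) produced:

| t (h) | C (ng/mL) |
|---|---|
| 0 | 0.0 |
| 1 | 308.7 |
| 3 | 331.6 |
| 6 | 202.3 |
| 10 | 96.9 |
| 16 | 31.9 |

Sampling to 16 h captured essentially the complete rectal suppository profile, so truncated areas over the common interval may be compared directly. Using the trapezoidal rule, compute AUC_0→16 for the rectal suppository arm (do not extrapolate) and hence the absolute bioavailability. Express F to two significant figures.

Trapezoidal AUC_0→16 (rectal suppository):
  [0→1]: (0.0+308.7)/2 × 1 = 154.35
  [1→3]: (308.7+331.6)/2 × 2 = 640.3
  [3→6]: (331.6+202.3)/2 × 3 = 800.85
  [6→10]: (202.3+96.9)/2 × 4 = 598.4
  [10→16]: (96.9+31.9)/2 × 6 = 386.4
  Sum = 2580.3 ng/mL·h
F = (AUC_ev/D_ev)/(AUC_iv/D_iv) = (2580.3/375)/(6690/150) = 6.8808/44.6 = 0.1543

F = 0.15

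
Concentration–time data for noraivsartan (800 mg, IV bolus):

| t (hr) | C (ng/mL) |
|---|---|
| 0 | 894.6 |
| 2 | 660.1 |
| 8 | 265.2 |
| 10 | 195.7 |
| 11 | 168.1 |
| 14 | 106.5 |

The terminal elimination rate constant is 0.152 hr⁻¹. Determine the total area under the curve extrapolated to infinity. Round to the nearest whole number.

Trapezoidal AUC_0→14:
  [0→2]: (894.6+660.1)/2 × 2 = 1554.7
  [2→8]: (660.1+265.2)/2 × 6 = 2775.9
  [8→10]: (265.2+195.7)/2 × 2 = 460.9
  [10→11]: (195.7+168.1)/2 × 1 = 181.9
  [11→14]: (168.1+106.5)/2 × 3 = 411.9
  Sum = 5385.3 ng/mL·hr
Extrapolated tail: C_last / k_e = 106.5 / 0.152 = 700.658
AUC_0→∞ = 5385.3 + 700.658 = 6085.958 ng/mL·hr

AUC = 6086 ng/mL·hr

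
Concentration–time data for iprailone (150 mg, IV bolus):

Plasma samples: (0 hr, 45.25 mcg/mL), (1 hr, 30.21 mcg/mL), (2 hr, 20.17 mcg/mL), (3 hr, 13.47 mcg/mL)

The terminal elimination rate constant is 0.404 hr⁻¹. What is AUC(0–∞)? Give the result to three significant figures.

Trapezoidal AUC_0→3:
  [0→1]: (45.25+30.21)/2 × 1 = 37.73
  [1→2]: (30.21+20.17)/2 × 1 = 25.19
  [2→3]: (20.17+13.47)/2 × 1 = 16.82
  Sum = 79.74 mcg/mL·hr
Extrapolated tail: C_last / k_e = 13.47 / 0.404 = 33.342
AUC_0→∞ = 79.74 + 33.342 = 113.082 mcg/mL·hr

AUC = 113 mcg/mL·hr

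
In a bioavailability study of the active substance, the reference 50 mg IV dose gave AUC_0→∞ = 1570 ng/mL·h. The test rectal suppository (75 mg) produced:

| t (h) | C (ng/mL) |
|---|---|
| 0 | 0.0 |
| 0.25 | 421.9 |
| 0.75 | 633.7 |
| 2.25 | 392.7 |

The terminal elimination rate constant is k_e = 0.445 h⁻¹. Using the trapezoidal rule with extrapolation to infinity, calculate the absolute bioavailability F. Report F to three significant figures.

Trapezoidal AUC_0→2.25 (rectal suppository):
  [0→0.25]: (0.0+421.9)/2 × 0.25 = 52.7375
  [0.25→0.75]: (421.9+633.7)/2 × 0.5 = 263.9
  [0.75→2.25]: (633.7+392.7)/2 × 1.5 = 769.8
  Sum = 1086.4375 ng/mL·h
Tail: C_last/k_e = 392.7/0.445 = 882.472
AUC_0→∞ (rectal suppository) = 1086.4375 + 882.472 = 1968.9095 ng/mL·h
F = (AUC_ev/D_ev)/(AUC_iv/D_iv) = (1968.9095/75)/(1570/50) = 26.2521/31.4 = 0.8361

F = 0.836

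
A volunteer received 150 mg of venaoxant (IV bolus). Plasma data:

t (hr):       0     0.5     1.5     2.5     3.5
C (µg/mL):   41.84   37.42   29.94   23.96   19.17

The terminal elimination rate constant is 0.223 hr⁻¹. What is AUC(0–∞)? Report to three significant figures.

Trapezoidal AUC_0→3.5:
  [0→0.5]: (41.84+37.42)/2 × 0.5 = 19.815
  [0.5→1.5]: (37.42+29.94)/2 × 1 = 33.68
  [1.5→2.5]: (29.94+23.96)/2 × 1 = 26.95
  [2.5→3.5]: (23.96+19.17)/2 × 1 = 21.565
  Sum = 102.01 µg/mL·hr
Extrapolated tail: C_last / k_e = 19.17 / 0.223 = 85.964
AUC_0→∞ = 102.01 + 85.964 = 187.974 µg/mL·hr

AUC = 188 µg/mL·hr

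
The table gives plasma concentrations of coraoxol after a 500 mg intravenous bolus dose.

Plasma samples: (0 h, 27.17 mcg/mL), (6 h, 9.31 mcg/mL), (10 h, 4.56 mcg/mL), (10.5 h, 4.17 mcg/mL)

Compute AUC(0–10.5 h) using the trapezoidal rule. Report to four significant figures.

AUC = 139.4 mcg/mL·h

Trapezoidal AUC_0→10.5:
  [0→6]: (27.17+9.31)/2 × 6 = 109.44
  [6→10]: (9.31+4.56)/2 × 4 = 27.74
  [10→10.5]: (4.56+4.17)/2 × 0.5 = 2.1825
  Sum = 139.3625 mcg/mL·h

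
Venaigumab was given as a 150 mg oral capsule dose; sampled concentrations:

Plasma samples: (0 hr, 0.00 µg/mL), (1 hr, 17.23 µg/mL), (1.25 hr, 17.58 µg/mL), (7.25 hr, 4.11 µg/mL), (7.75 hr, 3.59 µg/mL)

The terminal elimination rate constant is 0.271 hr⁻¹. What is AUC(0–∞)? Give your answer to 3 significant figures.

Trapezoidal AUC_0→7.75:
  [0→1]: (0.00+17.23)/2 × 1 = 8.615
  [1→1.25]: (17.23+17.58)/2 × 0.25 = 4.35125
  [1.25→7.25]: (17.58+4.11)/2 × 6 = 65.07
  [7.25→7.75]: (4.11+3.59)/2 × 0.5 = 1.925
  Sum = 79.96125 µg/mL·hr
Extrapolated tail: C_last / k_e = 3.59 / 0.271 = 13.247
AUC_0→∞ = 79.96125 + 13.247 = 93.20825 µg/mL·hr

AUC = 93.2 µg/mL·hr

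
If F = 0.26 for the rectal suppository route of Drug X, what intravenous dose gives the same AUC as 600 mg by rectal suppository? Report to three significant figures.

D_iv = 156 mg

Systemic exposure from an extravascular dose = F × D_ev, so the equivalent IV dose is F × D_ev.
D_iv = F × D_ev = 0.26 × 600 = 156 mg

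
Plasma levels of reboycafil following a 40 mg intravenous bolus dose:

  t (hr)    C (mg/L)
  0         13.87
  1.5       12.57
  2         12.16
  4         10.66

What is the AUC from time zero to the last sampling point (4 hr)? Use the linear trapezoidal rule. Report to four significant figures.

AUC = 48.83 mg/L·hr

Trapezoidal AUC_0→4:
  [0→1.5]: (13.87+12.57)/2 × 1.5 = 19.83
  [1.5→2]: (12.57+12.16)/2 × 0.5 = 6.1825
  [2→4]: (12.16+10.66)/2 × 2 = 22.82
  Sum = 48.8325 mg/L·hr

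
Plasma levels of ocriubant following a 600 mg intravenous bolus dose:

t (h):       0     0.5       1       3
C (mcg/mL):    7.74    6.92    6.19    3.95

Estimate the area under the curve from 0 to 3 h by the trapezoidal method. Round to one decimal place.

Trapezoidal AUC_0→3:
  [0→0.5]: (7.74+6.92)/2 × 0.5 = 3.665
  [0.5→1]: (6.92+6.19)/2 × 0.5 = 3.2775
  [1→3]: (6.19+3.95)/2 × 2 = 10.14
  Sum = 17.0825 mcg/mL·h

AUC = 17.1 mcg/mL·h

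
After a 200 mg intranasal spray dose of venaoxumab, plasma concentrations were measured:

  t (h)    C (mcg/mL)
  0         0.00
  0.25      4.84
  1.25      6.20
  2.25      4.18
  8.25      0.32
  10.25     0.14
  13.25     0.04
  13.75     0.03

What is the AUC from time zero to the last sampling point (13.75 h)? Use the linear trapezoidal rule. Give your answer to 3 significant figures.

Trapezoidal AUC_0→13.75:
  [0→0.25]: (0.00+4.84)/2 × 0.25 = 0.605
  [0.25→1.25]: (4.84+6.20)/2 × 1 = 5.52
  [1.25→2.25]: (6.20+4.18)/2 × 1 = 5.19
  [2.25→8.25]: (4.18+0.32)/2 × 6 = 13.5
  [8.25→10.25]: (0.32+0.14)/2 × 2 = 0.46
  [10.25→13.25]: (0.14+0.04)/2 × 3 = 0.27
  [13.25→13.75]: (0.04+0.03)/2 × 0.5 = 0.0175
  Sum = 25.5625 mcg/mL·h

AUC = 25.6 mcg/mL·h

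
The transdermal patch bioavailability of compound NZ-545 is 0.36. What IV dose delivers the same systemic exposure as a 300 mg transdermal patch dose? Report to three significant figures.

Systemic exposure from an extravascular dose = F × D_ev, so the equivalent IV dose is F × D_ev.
D_iv = F × D_ev = 0.36 × 300 = 108 mg

D_iv = 108 mg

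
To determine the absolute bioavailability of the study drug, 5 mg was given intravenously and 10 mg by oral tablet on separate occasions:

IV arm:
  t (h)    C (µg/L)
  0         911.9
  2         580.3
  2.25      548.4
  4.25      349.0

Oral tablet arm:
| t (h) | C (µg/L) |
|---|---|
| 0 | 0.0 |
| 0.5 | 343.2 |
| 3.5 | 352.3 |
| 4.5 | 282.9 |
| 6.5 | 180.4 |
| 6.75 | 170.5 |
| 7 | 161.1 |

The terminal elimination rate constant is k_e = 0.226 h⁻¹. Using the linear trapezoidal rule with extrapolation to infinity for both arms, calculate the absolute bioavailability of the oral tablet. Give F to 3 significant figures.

Trapezoidal AUC_0→4.25 (IV):
  [0→2]: (911.9+580.3)/2 × 2 = 1492.2
  [2→2.25]: (580.3+548.4)/2 × 0.25 = 141.0875
  [2.25→4.25]: (548.4+349.0)/2 × 2 = 897.4
  Sum = 2530.6875 µg/L·h
IV tail: 349.0/0.226 = 1544.248; AUC_iv,0→∞ = 2530.6875 + 1544.248 = 4074.9355 µg/L·h
Trapezoidal AUC_0→7 (oral tablet):
  [0→0.5]: (0.0+343.2)/2 × 0.5 = 85.8
  [0.5→3.5]: (343.2+352.3)/2 × 3 = 1043.25
  [3.5→4.5]: (352.3+282.9)/2 × 1 = 317.6
  [4.5→6.5]: (282.9+180.4)/2 × 2 = 463.3
  [6.5→6.75]: (180.4+170.5)/2 × 0.25 = 43.8625
  [6.75→7]: (170.5+161.1)/2 × 0.25 = 41.45
  Sum = 1995.2625 µg/L·h
oral tablet tail: 161.1/0.226 = 712.832; AUC_ev,0→∞ = 1995.2625 + 712.832 = 2708.0945 µg/L·h
F = (AUC_ev/D_ev)/(AUC_iv/D_iv) = (2708.0945/10)/(4074.9355/5) = 270.80945/814.9871 = 0.3323

F = 0.332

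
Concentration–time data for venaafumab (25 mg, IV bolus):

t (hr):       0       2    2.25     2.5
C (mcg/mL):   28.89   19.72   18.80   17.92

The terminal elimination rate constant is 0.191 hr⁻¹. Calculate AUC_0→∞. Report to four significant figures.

AUC = 151.8 mcg/mL·hr

Trapezoidal AUC_0→2.5:
  [0→2]: (28.89+19.72)/2 × 2 = 48.61
  [2→2.25]: (19.72+18.80)/2 × 0.25 = 4.815
  [2.25→2.5]: (18.80+17.92)/2 × 0.25 = 4.59
  Sum = 58.015 mcg/mL·hr
Extrapolated tail: C_last / k_e = 17.92 / 0.191 = 93.822
AUC_0→∞ = 58.015 + 93.822 = 151.837 mcg/mL·hr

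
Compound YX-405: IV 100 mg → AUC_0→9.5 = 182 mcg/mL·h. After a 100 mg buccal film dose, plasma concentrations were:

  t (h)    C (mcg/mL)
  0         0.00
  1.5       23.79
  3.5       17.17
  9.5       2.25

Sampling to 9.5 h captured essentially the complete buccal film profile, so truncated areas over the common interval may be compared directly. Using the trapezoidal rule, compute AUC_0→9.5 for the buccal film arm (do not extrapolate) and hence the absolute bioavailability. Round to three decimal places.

Trapezoidal AUC_0→9.5 (buccal film):
  [0→1.5]: (0.00+23.79)/2 × 1.5 = 17.8425
  [1.5→3.5]: (23.79+17.17)/2 × 2 = 40.96
  [3.5→9.5]: (17.17+2.25)/2 × 6 = 58.26
  Sum = 117.0625 mcg/mL·h
F = (AUC_ev/D_ev)/(AUC_iv/D_iv) = (117.0625/100)/(182/100) = 1.170625/1.82 = 0.6432

F = 0.643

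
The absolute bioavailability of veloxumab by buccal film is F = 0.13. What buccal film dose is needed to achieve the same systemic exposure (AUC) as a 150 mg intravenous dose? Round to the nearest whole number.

For equal systemic exposure: F × D_ev = D_iv
D_ev = D_iv / F = 150 / 0.13 = 1153.85 mg

D_buccal = 1154 mg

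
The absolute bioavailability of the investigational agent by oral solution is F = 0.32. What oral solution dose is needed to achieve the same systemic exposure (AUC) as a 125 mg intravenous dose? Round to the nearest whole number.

D_oral = 391 mg

For equal systemic exposure: F × D_ev = D_iv
D_ev = D_iv / F = 125 / 0.32 = 390.625 mg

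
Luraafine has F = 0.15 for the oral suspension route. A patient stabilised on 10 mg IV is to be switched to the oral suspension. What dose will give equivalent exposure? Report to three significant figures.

D_oral = 66.7 mg

For equal systemic exposure: F × D_ev = D_iv
D_ev = D_iv / F = 10 / 0.15 = 66.6667 mg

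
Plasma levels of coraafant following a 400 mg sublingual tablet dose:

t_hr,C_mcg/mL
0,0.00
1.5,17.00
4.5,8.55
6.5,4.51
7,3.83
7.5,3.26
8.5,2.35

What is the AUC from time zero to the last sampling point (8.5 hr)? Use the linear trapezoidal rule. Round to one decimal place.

Trapezoidal AUC_0→8.5:
  [0→1.5]: (0.00+17.00)/2 × 1.5 = 12.75
  [1.5→4.5]: (17.00+8.55)/2 × 3 = 38.325
  [4.5→6.5]: (8.55+4.51)/2 × 2 = 13.06
  [6.5→7]: (4.51+3.83)/2 × 0.5 = 2.085
  [7→7.5]: (3.83+3.26)/2 × 0.5 = 1.7725
  [7.5→8.5]: (3.26+2.35)/2 × 1 = 2.805
  Sum = 70.7975 mcg/mL·hr

AUC = 70.8 mcg/mL·hr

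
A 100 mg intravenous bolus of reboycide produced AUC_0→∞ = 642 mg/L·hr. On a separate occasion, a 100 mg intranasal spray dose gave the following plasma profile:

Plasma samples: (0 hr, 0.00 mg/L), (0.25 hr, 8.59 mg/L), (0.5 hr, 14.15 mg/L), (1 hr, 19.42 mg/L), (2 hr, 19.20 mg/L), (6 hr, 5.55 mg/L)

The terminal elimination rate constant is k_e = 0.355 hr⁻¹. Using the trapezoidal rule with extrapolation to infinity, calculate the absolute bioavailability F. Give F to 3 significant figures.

Trapezoidal AUC_0→6 (intranasal spray):
  [0→0.25]: (0.00+8.59)/2 × 0.25 = 1.07375
  [0.25→0.5]: (8.59+14.15)/2 × 0.25 = 2.8425
  [0.5→1]: (14.15+19.42)/2 × 0.5 = 8.3925
  [1→2]: (19.42+19.20)/2 × 1 = 19.31
  [2→6]: (19.20+5.55)/2 × 4 = 49.5
  Sum = 81.11875 mg/L·hr
Tail: C_last/k_e = 5.55/0.355 = 15.634
AUC_0→∞ (intranasal spray) = 81.11875 + 15.634 = 96.75275 mg/L·hr
F = (AUC_ev/D_ev)/(AUC_iv/D_iv) = (96.75275/100)/(642/100) = 0.9675275/6.42 = 0.1507

F = 0.151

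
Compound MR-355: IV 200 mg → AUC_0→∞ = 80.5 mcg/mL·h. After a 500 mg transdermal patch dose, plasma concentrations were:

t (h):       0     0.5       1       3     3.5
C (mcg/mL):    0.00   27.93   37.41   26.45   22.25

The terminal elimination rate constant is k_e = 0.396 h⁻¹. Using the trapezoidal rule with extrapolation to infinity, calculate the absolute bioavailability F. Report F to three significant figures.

Trapezoidal AUC_0→3.5 (transdermal patch):
  [0→0.5]: (0.00+27.93)/2 × 0.5 = 6.9825
  [0.5→1]: (27.93+37.41)/2 × 0.5 = 16.335
  [1→3]: (37.41+26.45)/2 × 2 = 63.86
  [3→3.5]: (26.45+22.25)/2 × 0.5 = 12.175
  Sum = 99.3525 mcg/mL·h
Tail: C_last/k_e = 22.25/0.396 = 56.187
AUC_0→∞ (transdermal patch) = 99.3525 + 56.187 = 155.5395 mcg/mL·h
F = (AUC_ev/D_ev)/(AUC_iv/D_iv) = (155.5395/500)/(80.5/200) = 0.311079/0.4025 = 0.7729

F = 0.773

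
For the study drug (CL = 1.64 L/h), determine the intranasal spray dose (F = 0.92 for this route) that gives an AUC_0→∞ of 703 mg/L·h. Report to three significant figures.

Dose = CL × AUC_0→∞ / F
     = 1.64 × 703 / 0.92 = 1253.17 mg

Dose = 1250 mg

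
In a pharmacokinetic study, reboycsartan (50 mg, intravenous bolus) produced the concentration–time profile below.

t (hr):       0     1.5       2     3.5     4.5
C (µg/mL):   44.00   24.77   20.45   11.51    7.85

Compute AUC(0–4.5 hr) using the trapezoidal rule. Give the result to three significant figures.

AUC = 96.5 µg/mL·hr

Trapezoidal AUC_0→4.5:
  [0→1.5]: (44.00+24.77)/2 × 1.5 = 51.5775
  [1.5→2]: (24.77+20.45)/2 × 0.5 = 11.305
  [2→3.5]: (20.45+11.51)/2 × 1.5 = 23.97
  [3.5→4.5]: (11.51+7.85)/2 × 1 = 9.68
  Sum = 96.5325 µg/mL·hr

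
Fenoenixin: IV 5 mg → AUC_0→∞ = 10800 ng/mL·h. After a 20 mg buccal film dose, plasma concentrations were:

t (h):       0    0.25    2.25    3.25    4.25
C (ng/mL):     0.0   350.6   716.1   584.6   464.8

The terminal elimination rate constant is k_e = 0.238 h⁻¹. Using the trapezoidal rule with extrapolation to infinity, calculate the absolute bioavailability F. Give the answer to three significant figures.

F = 0.0981

Trapezoidal AUC_0→4.25 (buccal film):
  [0→0.25]: (0.0+350.6)/2 × 0.25 = 43.825
  [0.25→2.25]: (350.6+716.1)/2 × 2 = 1066.7
  [2.25→3.25]: (716.1+584.6)/2 × 1 = 650.35
  [3.25→4.25]: (584.6+464.8)/2 × 1 = 524.7
  Sum = 2285.575 ng/mL·h
Tail: C_last/k_e = 464.8/0.238 = 1952.941
AUC_0→∞ (buccal film) = 2285.575 + 1952.941 = 4238.516 ng/mL·h
F = (AUC_ev/D_ev)/(AUC_iv/D_iv) = (4238.516/20)/(10800/5) = 211.9258/2160 = 0.0981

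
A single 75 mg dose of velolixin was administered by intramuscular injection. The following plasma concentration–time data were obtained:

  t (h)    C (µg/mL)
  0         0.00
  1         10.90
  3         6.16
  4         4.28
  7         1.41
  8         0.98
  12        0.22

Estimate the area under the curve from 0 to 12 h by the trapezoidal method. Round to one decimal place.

Trapezoidal AUC_0→12:
  [0→1]: (0.00+10.90)/2 × 1 = 5.45
  [1→3]: (10.90+6.16)/2 × 2 = 17.06
  [3→4]: (6.16+4.28)/2 × 1 = 5.22
  [4→7]: (4.28+1.41)/2 × 3 = 8.535
  [7→8]: (1.41+0.98)/2 × 1 = 1.195
  [8→12]: (0.98+0.22)/2 × 4 = 2.4
  Sum = 39.86 µg/mL·h

AUC = 39.9 µg/mL·h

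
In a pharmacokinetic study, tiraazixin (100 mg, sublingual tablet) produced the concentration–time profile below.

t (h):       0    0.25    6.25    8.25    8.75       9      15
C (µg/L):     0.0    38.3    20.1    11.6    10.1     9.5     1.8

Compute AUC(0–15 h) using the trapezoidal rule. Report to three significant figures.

Trapezoidal AUC_0→15:
  [0→0.25]: (0.0+38.3)/2 × 0.25 = 4.7875
  [0.25→6.25]: (38.3+20.1)/2 × 6 = 175.2
  [6.25→8.25]: (20.1+11.6)/2 × 2 = 31.7
  [8.25→8.75]: (11.6+10.1)/2 × 0.5 = 5.425
  [8.75→9]: (10.1+9.5)/2 × 0.25 = 2.45
  [9→15]: (9.5+1.8)/2 × 6 = 33.9
  Sum = 253.4625 µg/L·h

AUC = 253 µg/L·h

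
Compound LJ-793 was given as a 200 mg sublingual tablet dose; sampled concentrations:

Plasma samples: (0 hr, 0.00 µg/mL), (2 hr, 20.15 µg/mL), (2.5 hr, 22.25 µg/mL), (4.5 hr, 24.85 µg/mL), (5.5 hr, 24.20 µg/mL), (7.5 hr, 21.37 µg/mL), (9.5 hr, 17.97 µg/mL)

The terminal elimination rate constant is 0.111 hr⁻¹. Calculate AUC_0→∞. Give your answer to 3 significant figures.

AUC = 349 µg/mL·hr

Trapezoidal AUC_0→9.5:
  [0→2]: (0.00+20.15)/2 × 2 = 20.15
  [2→2.5]: (20.15+22.25)/2 × 0.5 = 10.6
  [2.5→4.5]: (22.25+24.85)/2 × 2 = 47.1
  [4.5→5.5]: (24.85+24.20)/2 × 1 = 24.525
  [5.5→7.5]: (24.20+21.37)/2 × 2 = 45.57
  [7.5→9.5]: (21.37+17.97)/2 × 2 = 39.34
  Sum = 187.285 µg/mL·hr
Extrapolated tail: C_last / k_e = 17.97 / 0.111 = 161.892
AUC_0→∞ = 187.285 + 161.892 = 349.177 µg/mL·hr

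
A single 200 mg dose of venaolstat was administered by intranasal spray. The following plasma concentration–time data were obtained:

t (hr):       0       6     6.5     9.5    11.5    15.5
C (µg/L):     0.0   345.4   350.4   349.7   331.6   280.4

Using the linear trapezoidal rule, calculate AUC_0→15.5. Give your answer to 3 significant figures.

Trapezoidal AUC_0→15.5:
  [0→6]: (0.0+345.4)/2 × 6 = 1036.2
  [6→6.5]: (345.4+350.4)/2 × 0.5 = 173.95
  [6.5→9.5]: (350.4+349.7)/2 × 3 = 1050.15
  [9.5→11.5]: (349.7+331.6)/2 × 2 = 681.3
  [11.5→15.5]: (331.6+280.4)/2 × 4 = 1224.0
  Sum = 4165.6 µg/L·hr

AUC = 4170 µg/L·hr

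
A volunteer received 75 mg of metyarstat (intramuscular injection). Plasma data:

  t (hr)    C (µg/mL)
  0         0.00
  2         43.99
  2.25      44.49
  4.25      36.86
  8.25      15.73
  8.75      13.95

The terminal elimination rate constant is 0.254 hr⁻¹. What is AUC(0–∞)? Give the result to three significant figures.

Trapezoidal AUC_0→8.75:
  [0→2]: (0.00+43.99)/2 × 2 = 43.99
  [2→2.25]: (43.99+44.49)/2 × 0.25 = 11.06
  [2.25→4.25]: (44.49+36.86)/2 × 2 = 81.35
  [4.25→8.25]: (36.86+15.73)/2 × 4 = 105.18
  [8.25→8.75]: (15.73+13.95)/2 × 0.5 = 7.42
  Sum = 249.0 µg/mL·hr
Extrapolated tail: C_last / k_e = 13.95 / 0.254 = 54.921
AUC_0→∞ = 249.0 + 54.921 = 303.921 µg/mL·hr

AUC = 304 µg/mL·hr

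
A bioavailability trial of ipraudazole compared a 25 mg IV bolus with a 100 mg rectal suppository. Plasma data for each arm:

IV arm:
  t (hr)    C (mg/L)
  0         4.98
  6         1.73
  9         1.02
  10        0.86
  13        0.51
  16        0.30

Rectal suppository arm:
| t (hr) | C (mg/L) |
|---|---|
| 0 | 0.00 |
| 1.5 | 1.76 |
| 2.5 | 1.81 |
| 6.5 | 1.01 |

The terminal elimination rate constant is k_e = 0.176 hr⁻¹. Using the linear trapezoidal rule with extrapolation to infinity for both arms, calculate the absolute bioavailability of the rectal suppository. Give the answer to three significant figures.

F = 0.120

Trapezoidal AUC_0→16 (IV):
  [0→6]: (4.98+1.73)/2 × 6 = 20.13
  [6→9]: (1.73+1.02)/2 × 3 = 4.125
  [9→10]: (1.02+0.86)/2 × 1 = 0.94
  [10→13]: (0.86+0.51)/2 × 3 = 2.055
  [13→16]: (0.51+0.30)/2 × 3 = 1.215
  Sum = 28.465 mg/L·hr
IV tail: 0.30/0.176 = 1.705; AUC_iv,0→∞ = 28.465 + 1.705 = 30.17 mg/L·hr
Trapezoidal AUC_0→6.5 (rectal suppository):
  [0→1.5]: (0.00+1.76)/2 × 1.5 = 1.32
  [1.5→2.5]: (1.76+1.81)/2 × 1 = 1.785
  [2.5→6.5]: (1.81+1.01)/2 × 4 = 5.64
  Sum = 8.745 mg/L·hr
rectal suppository tail: 1.01/0.176 = 5.739; AUC_ev,0→∞ = 8.745 + 5.739 = 14.484 mg/L·hr
F = (AUC_ev/D_ev)/(AUC_iv/D_iv) = (14.484/100)/(30.17/25) = 0.14484/1.2068 = 0.1200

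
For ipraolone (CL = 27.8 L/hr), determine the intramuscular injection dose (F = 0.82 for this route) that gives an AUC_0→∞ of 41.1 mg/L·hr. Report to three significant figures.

Dose = 1390 mg

Dose = CL × AUC_0→∞ / F
     = 27.8 × 41.1 / 0.82 = 1393.39 mg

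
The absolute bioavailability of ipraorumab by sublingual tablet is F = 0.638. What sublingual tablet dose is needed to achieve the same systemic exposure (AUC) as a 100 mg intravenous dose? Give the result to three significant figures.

D_sublingual = 157 mg

For equal systemic exposure: F × D_ev = D_iv
D_ev = D_iv / F = 100 / 0.638 = 156.74 mg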